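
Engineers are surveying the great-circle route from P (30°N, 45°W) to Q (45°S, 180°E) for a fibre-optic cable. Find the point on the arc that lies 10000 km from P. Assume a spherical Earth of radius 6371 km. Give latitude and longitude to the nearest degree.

From cos δ = sin φ₁ sin φ₂ + cos φ₁ cos φ₂ cos Δλ, the central angle is δ ≈ 2.476 rad (141.9°). The total great-circle distance is δ·R ≈ 2.476 × 6371 ≈ 15775 km, so the target fraction is f = 10000/15775 ≈ 0.634.
Interpolate at f ≈ 0.634 with slerp weights a = sin((1−f)δ)/sin δ ≈ 1.275, b = sin(fδ)/sin δ ≈ 1.619.
p = a·p₁ + b·p₂ ≈ (-0.364, -0.781, -0.508); φ = arcsin(p_z) ≈ -30.51°, λ = atan2(p_y, p_x) ≈ -115.02°.

≈ (31°S, 115°W)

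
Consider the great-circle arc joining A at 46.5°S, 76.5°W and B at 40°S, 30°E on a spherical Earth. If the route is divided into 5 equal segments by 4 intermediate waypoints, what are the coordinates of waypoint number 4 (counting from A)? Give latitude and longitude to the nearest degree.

Convert each endpoint to a unit vector on the sphere (x = cos φ cos λ, y = cos φ sin λ, z = sin φ).
The central angle between the endpoints is δ = arccos(p₁·p₂) ≈ 1.249 rad (71.5°).
Interpolate at f = 4/5 with slerp weights a = sin((1−f)δ)/sin δ ≈ 0.261, b = sin(fδ)/sin δ ≈ 0.887.
p = a·p₁ + b·p₂ ≈ (0.630, 0.165, -0.759); φ = arcsin(p_z) ≈ -49.36°, λ = atan2(p_y, p_x) ≈ 14.69°.

≈ 49°S, 15°E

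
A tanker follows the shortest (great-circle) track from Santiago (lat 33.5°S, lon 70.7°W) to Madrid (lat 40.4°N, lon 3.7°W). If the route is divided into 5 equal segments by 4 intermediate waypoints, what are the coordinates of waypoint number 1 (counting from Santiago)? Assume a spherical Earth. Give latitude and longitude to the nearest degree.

≈ lat 19°S, lon 56°W

From cos δ = sin φ₁ sin φ₂ + cos φ₁ cos φ₂ cos Δλ, the central angle is δ ≈ 1.681 rad (96.3°).
Interpolate at f = 1/5 with slerp weights a = sin((1−f)δ)/sin δ ≈ 0.980, b = sin(fδ)/sin δ ≈ 0.332.
p = a·p₁ + b·p₂ ≈ (0.522, -0.788, -0.326); φ = arcsin(p_z) ≈ -19.03°, λ = atan2(p_y, p_x) ≈ -56.46°.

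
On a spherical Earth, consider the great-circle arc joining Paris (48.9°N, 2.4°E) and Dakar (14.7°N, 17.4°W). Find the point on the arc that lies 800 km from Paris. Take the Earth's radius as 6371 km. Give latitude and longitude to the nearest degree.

≈ 43°N, 3°W

Convert each endpoint to a unit vector on the sphere (x = cos φ cos λ, y = cos φ sin λ, z = sin φ).
The central angle between the endpoints is δ = arccos(p₁·p₂) ≈ 0.661 rad (37.9°). The total great-circle distance is δ·R ≈ 0.661 × 6371 ≈ 4210 km, so the target fraction is f = 800/4210 ≈ 0.190.
Interpolate at f ≈ 0.190 with slerp weights a = sin((1−f)δ)/sin δ ≈ 0.831, b = sin(fδ)/sin δ ≈ 0.204.
p = a·p₁ + b·p₂ ≈ (0.734, -0.036, 0.678); φ = arcsin(p_z) ≈ 42.69°, λ = atan2(p_y, p_x) ≈ -2.82°.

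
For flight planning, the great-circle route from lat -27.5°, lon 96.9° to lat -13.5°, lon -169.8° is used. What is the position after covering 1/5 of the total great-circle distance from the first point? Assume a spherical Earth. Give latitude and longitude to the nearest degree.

From cos δ = sin φ₁ sin φ₂ + cos φ₁ cos φ₂ cos Δλ, the central angle is δ ≈ 1.513 rad (86.7°).
Interpolate at f = 1/5 with slerp weights a = sin((1−f)δ)/sin δ ≈ 0.937, b = sin(fδ)/sin δ ≈ 0.298.
p = a·p₁ + b·p₂ ≈ (-0.385, 0.774, -0.502); φ = arcsin(p_z) ≈ -30.16°, λ = atan2(p_y, p_x) ≈ 116.48°.

≈ lat -30°, lon 116°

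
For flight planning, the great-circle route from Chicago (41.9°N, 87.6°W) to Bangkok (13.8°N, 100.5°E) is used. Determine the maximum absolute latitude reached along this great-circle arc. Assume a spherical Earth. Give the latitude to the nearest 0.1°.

The great circle lies in the plane with unit normal n̂ = (p₁ × p₂)/|p₁ × p₂|.
Here n̂_z ≈ -0.123; the vertex latitude is φ_max = arccos|n̂_z| ≈ 83.0°.

≈ 83.0°N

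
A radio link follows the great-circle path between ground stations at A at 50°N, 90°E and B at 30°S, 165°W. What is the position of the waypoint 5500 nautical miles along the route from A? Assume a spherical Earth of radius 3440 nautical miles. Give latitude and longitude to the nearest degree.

From cos δ = sin φ₁ sin φ₂ + cos φ₁ cos φ₂ cos Δλ, the central angle is δ ≈ 2.126 rad (121.8°). The total great-circle distance is δ·R ≈ 2.126 × 3440 ≈ 7313 nmi, so the target fraction is f = 5500/7313 ≈ 0.752.
Interpolate at f ≈ 0.752 with slerp weights a = sin((1−f)δ)/sin δ ≈ 0.592, b = sin(fδ)/sin δ ≈ 1.176.
p = a·p₁ + b·p₂ ≈ (-0.984, 0.117, -0.135); φ = arcsin(p_z) ≈ -7.74°, λ = atan2(p_y, p_x) ≈ 173.23°.

≈ 8°S, 173°E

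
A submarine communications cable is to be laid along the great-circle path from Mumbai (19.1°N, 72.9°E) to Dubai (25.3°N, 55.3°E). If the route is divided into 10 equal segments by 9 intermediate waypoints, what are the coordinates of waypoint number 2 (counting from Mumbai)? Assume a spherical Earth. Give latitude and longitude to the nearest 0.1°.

From cos δ = sin φ₁ sin φ₂ + cos φ₁ cos φ₂ cos Δλ, the central angle is δ ≈ 0.304 rad (17.4°).
Interpolate at f = 2/10 with slerp weights a = sin((1−f)δ)/sin δ ≈ 0.804, b = sin(fδ)/sin δ ≈ 0.203.
p = a·p₁ + b·p₂ ≈ (0.328, 0.877, 0.350); φ = arcsin(p_z) ≈ 20.49°, λ = atan2(p_y, p_x) ≈ 69.50°.

≈ (20.5°N, 69.5°E)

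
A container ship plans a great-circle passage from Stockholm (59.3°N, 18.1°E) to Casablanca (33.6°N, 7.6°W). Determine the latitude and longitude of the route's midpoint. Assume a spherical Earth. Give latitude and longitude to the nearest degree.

From cos δ = sin φ₁ sin φ₂ + cos φ₁ cos φ₂ cos Δλ, the central angle is δ ≈ 0.537 rad (30.8°).
Interpolate at f = 1/2 with slerp weights a = sin((1−f)δ)/sin δ ≈ 0.519, b = sin(fδ)/sin δ ≈ 0.519.
p = a·p₁ + b·p₂ ≈ (0.680, 0.025, 0.733); φ = arcsin(p_z) ≈ 47.13°, λ = atan2(p_y, p_x) ≈ 2.12°.

≈ (47°N, 2°E)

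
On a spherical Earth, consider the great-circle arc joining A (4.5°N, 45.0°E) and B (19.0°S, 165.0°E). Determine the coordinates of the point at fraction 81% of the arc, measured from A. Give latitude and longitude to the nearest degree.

≈ (20°S, 141°E)

Convert each endpoint to a unit vector on the sphere (x = cos φ cos λ, y = cos φ sin λ, z = sin φ).
The central angle between the endpoints is δ = arccos(p₁·p₂) ≈ 2.091 rad (119.8°).
Interpolate at f = 0.81 with slerp weights a = sin((1−f)δ)/sin δ ≈ 0.446, b = sin(fδ)/sin δ ≈ 1.144.
p = a·p₁ + b·p₂ ≈ (-0.730, 0.594, -0.337); φ = arcsin(p_z) ≈ -19.72°, λ = atan2(p_y, p_x) ≈ 140.87°.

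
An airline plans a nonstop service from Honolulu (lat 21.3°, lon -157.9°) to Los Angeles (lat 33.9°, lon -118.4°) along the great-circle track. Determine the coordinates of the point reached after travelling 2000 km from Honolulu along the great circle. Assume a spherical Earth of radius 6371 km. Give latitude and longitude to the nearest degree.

From cos δ = sin φ₁ sin φ₂ + cos φ₁ cos φ₂ cos Δλ, the central angle is δ ≈ 0.645 rad (36.9°). The total great-circle distance is δ·R ≈ 0.645 × 6371 ≈ 4107 km, so the target fraction is f = 2000/4107 ≈ 0.487.
Interpolate at f ≈ 0.487 with slerp weights a = sin((1−f)δ)/sin δ ≈ 0.540, b = sin(fδ)/sin δ ≈ 0.514.
p = a·p₁ + b·p₂ ≈ (-0.669, -0.565, 0.483); φ = arcsin(p_z) ≈ 28.88°, λ = atan2(p_y, p_x) ≈ -139.85°.

≈ lat 29°, lon -140°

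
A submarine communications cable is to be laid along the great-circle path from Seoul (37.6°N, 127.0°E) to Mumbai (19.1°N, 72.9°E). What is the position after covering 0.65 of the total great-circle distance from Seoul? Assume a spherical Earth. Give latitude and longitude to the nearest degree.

Convert each endpoint to a unit vector on the sphere (x = cos φ cos λ, y = cos φ sin λ, z = sin φ).
The central angle between the endpoints is δ = arccos(p₁·p₂) ≈ 0.878 rad (50.3°).
Interpolate at f = 0.65 with slerp weights a = sin((1−f)δ)/sin δ ≈ 0.393, b = sin(fδ)/sin δ ≈ 0.702.
p = a·p₁ + b·p₂ ≈ (0.008, 0.883, 0.470); φ = arcsin(p_z) ≈ 28.01°, λ = atan2(p_y, p_x) ≈ 89.50°.

≈ 28°N, 90°E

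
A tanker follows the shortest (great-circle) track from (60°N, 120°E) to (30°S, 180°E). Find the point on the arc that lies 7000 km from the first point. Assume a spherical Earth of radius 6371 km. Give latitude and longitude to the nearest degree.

From cos δ = sin φ₁ sin φ₂ + cos φ₁ cos φ₂ cos Δλ, the central angle is δ ≈ 1.789 rad (102.5°). The total great-circle distance is δ·R ≈ 1.789 × 6371 ≈ 11398 km, so the target fraction is f = 7000/11398 ≈ 0.614.
Interpolate at f ≈ 0.614 with slerp weights a = sin((1−f)δ)/sin δ ≈ 0.652, b = sin(fδ)/sin δ ≈ 0.912.
p = a·p₁ + b·p₂ ≈ (-0.953, 0.282, 0.109); φ = arcsin(p_z) ≈ 6.24°, λ = atan2(p_y, p_x) ≈ 163.49°.

≈ (6°N, 163°E)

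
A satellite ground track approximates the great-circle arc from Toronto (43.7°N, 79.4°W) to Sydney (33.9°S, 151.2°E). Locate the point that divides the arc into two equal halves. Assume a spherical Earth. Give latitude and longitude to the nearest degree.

≈ 11°N, 152°W

Convert each endpoint to a unit vector on the sphere (x = cos φ cos λ, y = cos φ sin λ, z = sin φ).
The central angle between the endpoints is δ = arccos(p₁·p₂) ≈ 2.444 rad (140.0°).
Interpolate at f = 1/2 with slerp weights a = sin((1−f)δ)/sin δ ≈ 1.462, b = sin(fδ)/sin δ ≈ 1.462.
p = a·p₁ + b·p₂ ≈ (-0.869, -0.454, 0.195); φ = arcsin(p_z) ≈ 11.23°, λ = atan2(p_y, p_x) ≈ -152.40°.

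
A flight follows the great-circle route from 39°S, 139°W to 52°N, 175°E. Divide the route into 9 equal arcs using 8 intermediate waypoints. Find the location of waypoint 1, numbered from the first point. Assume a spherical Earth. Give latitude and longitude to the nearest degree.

Convert each endpoint to a unit vector on the sphere (x = cos φ cos λ, y = cos φ sin λ, z = sin φ).
The central angle between the endpoints is δ = arccos(p₁·p₂) ≈ 1.735 rad (99.4°).
Interpolate at f = 1/9 with slerp weights a = sin((1−f)δ)/sin δ ≈ 1.013, b = sin(fδ)/sin δ ≈ 0.194.
p = a·p₁ + b·p₂ ≈ (-0.713, -0.506, -0.485); φ = arcsin(p_z) ≈ -28.99°, λ = atan2(p_y, p_x) ≈ -144.64°.

≈ 29°S, 145°W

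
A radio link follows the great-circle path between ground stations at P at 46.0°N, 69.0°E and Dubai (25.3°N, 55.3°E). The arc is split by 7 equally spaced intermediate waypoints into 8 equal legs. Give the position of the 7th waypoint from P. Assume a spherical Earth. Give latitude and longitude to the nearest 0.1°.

≈ 28.0°N, 56.7°E

Convert each endpoint to a unit vector on the sphere (x = cos φ cos λ, y = cos φ sin λ, z = sin φ).
The central angle between the endpoints is δ = arccos(p₁·p₂) ≈ 0.409 rad (23.4°).
Interpolate at f = 7/8 with slerp weights a = sin((1−f)δ)/sin δ ≈ 0.128, b = sin(fδ)/sin δ ≈ 0.881.
p = a·p₁ + b·p₂ ≈ (0.485, 0.738, 0.469); φ = arcsin(p_z) ≈ 27.96°, λ = atan2(p_y, p_x) ≈ 56.67°.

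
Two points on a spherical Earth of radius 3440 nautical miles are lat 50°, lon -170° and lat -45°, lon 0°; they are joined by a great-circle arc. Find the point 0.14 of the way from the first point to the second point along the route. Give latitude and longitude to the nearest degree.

≈ lat 57°, lon -131°

Write both endpoints as unit vectors p₁, p₂ with components (cos φ cos λ, cos φ sin λ, sin φ).
The central angle between the endpoints is δ = arccos(p₁·p₂) ≈ 2.995 rad (171.6°).
Interpolate at f = 0.14 with slerp weights a = sin((1−f)δ)/sin δ ≈ 3.673, b = sin(fδ)/sin δ ≈ 2.789.
p = a·p₁ + b·p₂ ≈ (-0.353, -0.410, 0.841); φ = arcsin(p_z) ≈ 57.27°, λ = atan2(p_y, p_x) ≈ -130.70°.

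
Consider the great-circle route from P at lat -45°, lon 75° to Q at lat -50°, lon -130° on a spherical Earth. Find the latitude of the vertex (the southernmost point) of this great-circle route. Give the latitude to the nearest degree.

≈ -79°

The great circle lies in the plane with unit normal n̂ = (p₁ × p₂)/|p₁ × p₂|.
Here n̂_z ≈ +0.194; the vertex latitude is φ_max = arccos|n̂_z| ≈ 78.8°.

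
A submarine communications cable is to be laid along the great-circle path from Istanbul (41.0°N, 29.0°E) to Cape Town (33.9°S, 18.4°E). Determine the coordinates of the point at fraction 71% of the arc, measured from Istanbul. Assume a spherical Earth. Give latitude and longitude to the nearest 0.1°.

The haversine formula gives a central angle δ ≈ 1.318 rad (75.5°) between the endpoints.
Interpolate at f = 0.71 with slerp weights a = sin((1−f)δ)/sin δ ≈ 0.385, b = sin(fδ)/sin δ ≈ 0.832.
p = a·p₁ + b·p₂ ≈ (0.909, 0.359, -0.211); φ = arcsin(p_z) ≈ -12.18°, λ = atan2(p_y, p_x) ≈ 21.54°.

≈ 12.2°S, 21.5°E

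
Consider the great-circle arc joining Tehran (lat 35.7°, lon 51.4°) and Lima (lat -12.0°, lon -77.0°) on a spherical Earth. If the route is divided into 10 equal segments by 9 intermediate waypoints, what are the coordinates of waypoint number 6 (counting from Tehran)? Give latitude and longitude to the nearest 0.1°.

≈ lat 18.6°, lon -35.4°

Write both endpoints as unit vectors p₁, p₂ with components (cos φ cos λ, cos φ sin λ, sin φ).
The central angle between the endpoints is δ = arccos(p₁·p₂) ≈ 2.233 rad (127.9°).
Interpolate at f = 6/10 with slerp weights a = sin((1−f)δ)/sin δ ≈ 0.988, b = sin(fδ)/sin δ ≈ 1.234.
p = a·p₁ + b·p₂ ≈ (0.772, -0.549, 0.320); φ = arcsin(p_z) ≈ 18.65°, λ = atan2(p_y, p_x) ≈ -35.44°.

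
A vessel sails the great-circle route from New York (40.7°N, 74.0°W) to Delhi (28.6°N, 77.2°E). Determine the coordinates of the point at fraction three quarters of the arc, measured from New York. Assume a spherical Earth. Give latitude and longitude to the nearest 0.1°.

Write both endpoints as unit vectors p₁, p₂ with components (cos φ cos λ, cos φ sin λ, sin φ).
The central angle between the endpoints is δ = arccos(p₁·p₂) ≈ 1.845 rad (105.7°).
Interpolate at f = 3/4 with slerp weights a = sin((1−f)δ)/sin δ ≈ 0.462, b = sin(fδ)/sin δ ≈ 1.021.
p = a·p₁ + b·p₂ ≈ (0.295, 0.537, 0.790); φ = arcsin(p_z) ≈ 52.21°, λ = atan2(p_y, p_x) ≈ 61.20°.

≈ (52.2°N, 61.2°E)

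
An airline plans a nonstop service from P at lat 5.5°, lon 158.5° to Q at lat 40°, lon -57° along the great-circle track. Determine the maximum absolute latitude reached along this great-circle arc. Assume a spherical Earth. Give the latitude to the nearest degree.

≈ 58°

The great circle lies in the plane with unit normal n̂ = (p₁ × p₂)/|p₁ × p₂|.
Here n̂_z ≈ +0.534; the vertex latitude is φ_max = arccos|n̂_z| ≈ 57.7°.
Check via Clairaut: cos φ_max = |cos φ₁| · sin C = cos(5.5°)·sin(32.5°) ≈ 0.534, again giving ≈ 57.7°.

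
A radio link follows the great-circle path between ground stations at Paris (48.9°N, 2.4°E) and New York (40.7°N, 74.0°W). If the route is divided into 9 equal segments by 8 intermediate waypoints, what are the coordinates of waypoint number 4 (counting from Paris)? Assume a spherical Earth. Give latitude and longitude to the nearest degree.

≈ 52°N, 34°W

Convert each endpoint to a unit vector on the sphere (x = cos φ cos λ, y = cos φ sin λ, z = sin φ).
The central angle between the endpoints is δ = arccos(p₁·p₂) ≈ 0.917 rad (52.5°).
Interpolate at f = 4/9 with slerp weights a = sin((1−f)δ)/sin δ ≈ 0.614, b = sin(fδ)/sin δ ≈ 0.499.
p = a·p₁ + b·p₂ ≈ (0.508, -0.347, 0.789); φ = arcsin(p_z) ≈ 52.05°, λ = atan2(p_y, p_x) ≈ -34.34°.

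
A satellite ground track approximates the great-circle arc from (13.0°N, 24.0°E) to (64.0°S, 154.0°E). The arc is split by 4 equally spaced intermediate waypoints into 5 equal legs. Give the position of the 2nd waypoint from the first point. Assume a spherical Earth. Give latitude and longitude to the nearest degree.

≈ (31°S, 43°E)

Convert each endpoint to a unit vector on the sphere (x = cos φ cos λ, y = cos φ sin λ, z = sin φ).
The central angle between the endpoints is δ = arccos(p₁·p₂) ≈ 2.068 rad (118.5°).
Interpolate at f = 2/5 with slerp weights a = sin((1−f)δ)/sin δ ≈ 1.076, b = sin(fδ)/sin δ ≈ 0.837.
p = a·p₁ + b·p₂ ≈ (0.628, 0.587, -0.510); φ = arcsin(p_z) ≈ -30.69°, λ = atan2(p_y, p_x) ≈ 43.08°.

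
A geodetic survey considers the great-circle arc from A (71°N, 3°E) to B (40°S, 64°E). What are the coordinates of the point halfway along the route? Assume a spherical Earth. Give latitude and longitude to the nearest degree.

Convert each endpoint to a unit vector on the sphere (x = cos φ cos λ, y = cos φ sin λ, z = sin φ).
The central angle between the endpoints is δ = arccos(p₁·p₂) ≈ 2.079 rad (119.1°).
Interpolate at f = 1/2 with slerp weights a = sin((1−f)δ)/sin δ ≈ 0.987, b = sin(fδ)/sin δ ≈ 0.987.
p = a·p₁ + b·p₂ ≈ (0.652, 0.696, 0.299); φ = arcsin(p_z) ≈ 17.39°, λ = atan2(p_y, p_x) ≈ 46.87°.

≈ (17°N, 47°E)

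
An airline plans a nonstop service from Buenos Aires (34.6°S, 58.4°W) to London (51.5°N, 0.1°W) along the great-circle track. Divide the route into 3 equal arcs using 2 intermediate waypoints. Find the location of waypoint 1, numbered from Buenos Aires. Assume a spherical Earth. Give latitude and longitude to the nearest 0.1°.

Write both endpoints as unit vectors p₁, p₂ with components (cos φ cos λ, cos φ sin λ, sin φ).
The central angle between the endpoints is δ = arccos(p₁·p₂) ≈ 1.747 rad (100.1°).
Interpolate at f = 1/3 with slerp weights a = sin((1−f)δ)/sin δ ≈ 0.933, b = sin(fδ)/sin δ ≈ 0.559.
p = a·p₁ + b·p₂ ≈ (0.750, -0.655, -0.093); φ = arcsin(p_z) ≈ -5.32°, λ = atan2(p_y, p_x) ≈ -41.12°.

≈ (5.3°S, 41.1°W)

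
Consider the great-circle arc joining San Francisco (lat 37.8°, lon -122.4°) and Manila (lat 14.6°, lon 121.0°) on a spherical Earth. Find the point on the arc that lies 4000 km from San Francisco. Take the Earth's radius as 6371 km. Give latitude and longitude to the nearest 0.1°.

Write both endpoints as unit vectors p₁, p₂ with components (cos φ cos λ, cos φ sin λ, sin φ).
The central angle between the endpoints is δ = arccos(p₁·p₂) ≈ 1.760 rad (100.8°). The total great-circle distance is δ·R ≈ 1.760 × 6371 ≈ 11212 km, so the target fraction is f = 4000/11212 ≈ 0.357.
Interpolate at f ≈ 0.357 with slerp weights a = sin((1−f)δ)/sin δ ≈ 0.922, b = sin(fδ)/sin δ ≈ 0.598.
p = a·p₁ + b·p₂ ≈ (-0.688, -0.119, 0.716); φ = arcsin(p_z) ≈ 45.70°, λ = atan2(p_y, p_x) ≈ -170.21°.

≈ lat 45.7°, lon -170.2°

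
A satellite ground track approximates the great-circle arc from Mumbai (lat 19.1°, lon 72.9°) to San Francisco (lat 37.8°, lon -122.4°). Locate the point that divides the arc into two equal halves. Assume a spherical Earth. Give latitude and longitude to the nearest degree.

Convert each endpoint to a unit vector on the sphere (x = cos φ cos λ, y = cos φ sin λ, z = sin φ).
The central angle between the endpoints is δ = arccos(p₁·p₂) ≈ 2.117 rad (121.3°).
Interpolate at f = 1/2 with slerp weights a = sin((1−f)δ)/sin δ ≈ 1.020, b = sin(fδ)/sin δ ≈ 1.020.
p = a·p₁ + b·p₂ ≈ (-0.148, 0.241, 0.959); φ = arcsin(p_z) ≈ 73.57°, λ = atan2(p_y, p_x) ≈ 121.66°.

≈ lat 74°, lon 122°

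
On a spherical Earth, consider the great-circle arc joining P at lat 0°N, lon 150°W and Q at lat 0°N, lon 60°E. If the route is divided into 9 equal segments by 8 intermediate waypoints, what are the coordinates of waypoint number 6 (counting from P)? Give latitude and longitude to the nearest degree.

Convert each endpoint to a unit vector on the sphere (x = cos φ cos λ, y = cos φ sin λ, z = sin φ).
The central angle between the endpoints is δ = arccos(p₁·p₂) ≈ 2.618 rad (150.0°).
Interpolate at f = 6/9 with slerp weights a = sin((1−f)δ)/sin δ ≈ 1.532, b = sin(fδ)/sin δ ≈ 1.970.
p = a·p₁ + b·p₂ ≈ (-0.342, 0.940, 0.000); φ = arcsin(p_z) ≈ 0.00°, λ = atan2(p_y, p_x) ≈ 110.00°.

≈ lat 0°N, lon 110°E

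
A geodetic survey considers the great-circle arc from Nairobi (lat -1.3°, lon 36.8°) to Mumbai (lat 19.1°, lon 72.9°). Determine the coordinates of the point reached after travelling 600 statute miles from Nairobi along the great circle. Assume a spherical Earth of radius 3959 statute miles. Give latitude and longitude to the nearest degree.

The haversine formula gives a central angle δ ≈ 0.714 rad (40.9°) between the endpoints. The total great-circle distance is δ·R ≈ 0.714 × 3959 ≈ 2826 mi, so the target fraction is f = 600/2826 ≈ 0.212.
Interpolate at f ≈ 0.212 with slerp weights a = sin((1−f)δ)/sin δ ≈ 0.814, b = sin(fδ)/sin δ ≈ 0.231.
p = a·p₁ + b·p₂ ≈ (0.716, 0.696, 0.057); φ = arcsin(p_z) ≈ 3.27°, λ = atan2(p_y, p_x) ≈ 44.19°.

≈ lat 3°, lon 44°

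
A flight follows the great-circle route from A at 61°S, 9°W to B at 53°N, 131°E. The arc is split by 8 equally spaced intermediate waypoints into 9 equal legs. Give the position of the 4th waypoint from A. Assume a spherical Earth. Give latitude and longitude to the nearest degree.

≈ 19°S, 73°E

Write both endpoints as unit vectors p₁, p₂ with components (cos φ cos λ, cos φ sin λ, sin φ).
The central angle between the endpoints is δ = arccos(p₁·p₂) ≈ 2.744 rad (157.2°).
Interpolate at f = 4/9 with slerp weights a = sin((1−f)δ)/sin δ ≈ 2.580, b = sin(fδ)/sin δ ≈ 2.425.
p = a·p₁ + b·p₂ ≈ (0.278, 0.906, -0.320); φ = arcsin(p_z) ≈ -18.65°, λ = atan2(p_y, p_x) ≈ 72.94°.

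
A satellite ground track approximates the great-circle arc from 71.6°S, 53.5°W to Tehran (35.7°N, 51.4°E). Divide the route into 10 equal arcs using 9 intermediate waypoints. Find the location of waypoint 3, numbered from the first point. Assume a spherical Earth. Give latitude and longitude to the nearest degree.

Convert each endpoint to a unit vector on the sphere (x = cos φ cos λ, y = cos φ sin λ, z = sin φ).
The central angle between the endpoints is δ = arccos(p₁·p₂) ≈ 2.239 rad (128.3°).
Interpolate at f = 3/10 with slerp weights a = sin((1−f)δ)/sin δ ≈ 1.274, b = sin(fδ)/sin δ ≈ 0.793.
p = a·p₁ + b·p₂ ≈ (0.641, 0.180, -0.746); φ = arcsin(p_z) ≈ -48.26°, λ = atan2(p_y, p_x) ≈ 15.68°.

≈ 48°S, 16°E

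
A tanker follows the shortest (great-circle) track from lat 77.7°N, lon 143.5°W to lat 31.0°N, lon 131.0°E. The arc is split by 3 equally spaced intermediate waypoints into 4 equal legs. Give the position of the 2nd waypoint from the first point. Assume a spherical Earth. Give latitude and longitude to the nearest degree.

Convert each endpoint to a unit vector on the sphere (x = cos φ cos λ, y = cos φ sin λ, z = sin φ).
The central angle between the endpoints is δ = arccos(p₁·p₂) ≈ 1.027 rad (58.8°).
Interpolate at f = 2/4 with slerp weights a = sin((1−f)δ)/sin δ ≈ 0.574, b = sin(fδ)/sin δ ≈ 0.574.
p = a·p₁ + b·p₂ ≈ (-0.421, 0.299, 0.856); φ = arcsin(p_z) ≈ 58.92°, λ = atan2(p_y, p_x) ≈ 144.66°.

≈ lat 59°N, lon 145°E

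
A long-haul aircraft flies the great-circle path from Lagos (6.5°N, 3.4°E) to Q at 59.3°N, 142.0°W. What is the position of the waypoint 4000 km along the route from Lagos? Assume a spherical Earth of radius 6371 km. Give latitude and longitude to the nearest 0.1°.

≈ 40.3°N, 10.2°W

Convert each endpoint to a unit vector on the sphere (x = cos φ cos λ, y = cos φ sin λ, z = sin φ).
The central angle between the endpoints is δ = arccos(p₁·p₂) ≈ 1.897 rad (108.7°). The total great-circle distance is δ·R ≈ 1.897 × 6371 ≈ 12084 km, so the target fraction is f = 4000/12084 ≈ 0.331.
Interpolate at f ≈ 0.331 with slerp weights a = sin((1−f)δ)/sin δ ≈ 1.008, b = sin(fδ)/sin δ ≈ 0.620.
p = a·p₁ + b·p₂ ≈ (0.750, -0.136, 0.647); φ = arcsin(p_z) ≈ 40.33°, λ = atan2(p_y, p_x) ≈ -10.24°.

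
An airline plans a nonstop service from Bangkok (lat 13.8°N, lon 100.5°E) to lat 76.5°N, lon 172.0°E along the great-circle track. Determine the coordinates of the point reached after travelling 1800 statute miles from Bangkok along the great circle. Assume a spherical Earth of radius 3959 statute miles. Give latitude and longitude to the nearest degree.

The haversine formula gives a central angle δ ≈ 1.262 rad (72.3°) between the endpoints. The total great-circle distance is δ·R ≈ 1.262 × 3959 ≈ 4996 mi, so the target fraction is f = 1800/4996 ≈ 0.360.
Interpolate at f ≈ 0.360 with slerp weights a = sin((1−f)δ)/sin δ ≈ 0.758, b = sin(fδ)/sin δ ≈ 0.461.
p = a·p₁ + b·p₂ ≈ (-0.241, 0.739, 0.629); φ = arcsin(p_z) ≈ 38.98°, λ = atan2(p_y, p_x) ≈ 108.04°.

≈ lat 39°N, lon 108°E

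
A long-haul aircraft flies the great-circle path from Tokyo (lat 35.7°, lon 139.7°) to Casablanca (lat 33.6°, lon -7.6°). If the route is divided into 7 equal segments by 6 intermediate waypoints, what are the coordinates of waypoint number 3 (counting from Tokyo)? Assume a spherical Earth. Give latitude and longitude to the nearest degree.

From cos δ = sin φ₁ sin φ₂ + cos φ₁ cos φ₂ cos Δλ, the central angle is δ ≈ 1.820 rad (104.3°).
Interpolate at f = 3/7 with slerp weights a = sin((1−f)δ)/sin δ ≈ 0.890, b = sin(fδ)/sin δ ≈ 0.726.
p = a·p₁ + b·p₂ ≈ (0.048, 0.387, 0.921); φ = arcsin(p_z) ≈ 67.02°, λ = atan2(p_y, p_x) ≈ 82.94°.

≈ lat 67°, lon 83°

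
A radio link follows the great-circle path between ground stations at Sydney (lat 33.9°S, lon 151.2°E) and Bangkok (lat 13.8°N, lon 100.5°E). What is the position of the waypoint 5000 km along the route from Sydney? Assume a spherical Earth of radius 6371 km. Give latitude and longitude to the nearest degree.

The haversine formula gives a central angle δ ≈ 1.184 rad (67.8°) between the endpoints. The total great-circle distance is δ·R ≈ 1.184 × 6371 ≈ 7541 km, so the target fraction is f = 5000/7541 ≈ 0.663.
Interpolate at f ≈ 0.663 with slerp weights a = sin((1−f)δ)/sin δ ≈ 0.419, b = sin(fδ)/sin δ ≈ 0.763.
p = a·p₁ + b·p₂ ≈ (-0.440, 0.896, -0.052); φ = arcsin(p_z) ≈ -2.98°, λ = atan2(p_y, p_x) ≈ 116.15°.

≈ lat 3°S, lon 116°E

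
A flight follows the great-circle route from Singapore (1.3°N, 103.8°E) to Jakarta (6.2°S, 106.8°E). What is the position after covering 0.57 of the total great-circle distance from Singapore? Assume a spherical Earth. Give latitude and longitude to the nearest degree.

≈ (3°S, 106°E)

Convert each endpoint to a unit vector on the sphere (x = cos φ cos λ, y = cos φ sin λ, z = sin φ).
The central angle between the endpoints is δ = arccos(p₁·p₂) ≈ 0.141 rad (8.1°).
Interpolate at f = 0.57 with slerp weights a = sin((1−f)δ)/sin δ ≈ 0.431, b = sin(fδ)/sin δ ≈ 0.571.
p = a·p₁ + b·p₂ ≈ (-0.267, 0.962, -0.052); φ = arcsin(p_z) ≈ -2.98°, λ = atan2(p_y, p_x) ≈ 105.51°.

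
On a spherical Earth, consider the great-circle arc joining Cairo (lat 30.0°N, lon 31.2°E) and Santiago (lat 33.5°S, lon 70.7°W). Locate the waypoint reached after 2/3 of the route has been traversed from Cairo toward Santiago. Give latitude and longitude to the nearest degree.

≈ lat 15°S, lon 34°W

From cos δ = sin φ₁ sin φ₂ + cos φ₁ cos φ₂ cos Δλ, the central angle is δ ≈ 2.010 rad (115.1°).
Interpolate at f = 2/3 with slerp weights a = sin((1−f)δ)/sin δ ≈ 0.686, b = sin(fδ)/sin δ ≈ 1.075.
p = a·p₁ + b·p₂ ≈ (0.804, -0.539, -0.251); φ = arcsin(p_z) ≈ -14.51°, λ = atan2(p_y, p_x) ≈ -33.80°.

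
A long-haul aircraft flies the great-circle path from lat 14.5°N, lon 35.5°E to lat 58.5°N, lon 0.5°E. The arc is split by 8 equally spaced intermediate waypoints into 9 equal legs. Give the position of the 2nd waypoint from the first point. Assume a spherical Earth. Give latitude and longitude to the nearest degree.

≈ lat 25°N, lon 31°E

Convert each endpoint to a unit vector on the sphere (x = cos φ cos λ, y = cos φ sin λ, z = sin φ).
The central angle between the endpoints is δ = arccos(p₁·p₂) ≈ 0.892 rad (51.1°).
Interpolate at f = 2/9 with slerp weights a = sin((1−f)δ)/sin δ ≈ 0.822, b = sin(fδ)/sin δ ≈ 0.253.
p = a·p₁ + b·p₂ ≈ (0.780, 0.463, 0.421); φ = arcsin(p_z) ≈ 24.92°, λ = atan2(p_y, p_x) ≈ 30.70°.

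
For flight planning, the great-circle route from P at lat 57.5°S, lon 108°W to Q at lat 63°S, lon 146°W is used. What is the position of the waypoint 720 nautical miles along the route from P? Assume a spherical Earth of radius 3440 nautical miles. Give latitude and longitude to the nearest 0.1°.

≈ lat 62.2°S, lon 130.1°W

Write both endpoints as unit vectors p₁, p₂ with components (cos φ cos λ, cos φ sin λ, sin φ).
The central angle between the endpoints is δ = arccos(p₁·p₂) ≈ 0.337 rad (19.3°). The total great-circle distance is δ·R ≈ 0.337 × 3440 ≈ 1160 nmi, so the target fraction is f = 720/1160 ≈ 0.621.
Interpolate at f ≈ 0.621 with slerp weights a = sin((1−f)δ)/sin δ ≈ 0.386, b = sin(fδ)/sin δ ≈ 0.628.
p = a·p₁ + b·p₂ ≈ (-0.300, -0.356, -0.885); φ = arcsin(p_z) ≈ -62.22°, λ = atan2(p_y, p_x) ≈ -130.12°.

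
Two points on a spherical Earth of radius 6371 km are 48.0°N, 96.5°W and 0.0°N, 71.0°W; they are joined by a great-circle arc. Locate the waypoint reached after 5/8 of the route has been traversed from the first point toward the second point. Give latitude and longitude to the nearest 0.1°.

≈ 18.4°N, 78.4°W

The haversine formula gives a central angle δ ≈ 0.922 rad (52.8°) between the endpoints.
Interpolate at f = 5/8 with slerp weights a = sin((1−f)δ)/sin δ ≈ 0.425, b = sin(fδ)/sin δ ≈ 0.684.
p = a·p₁ + b·p₂ ≈ (0.190, -0.929, 0.316); φ = arcsin(p_z) ≈ 18.43°, λ = atan2(p_y, p_x) ≈ -78.42°.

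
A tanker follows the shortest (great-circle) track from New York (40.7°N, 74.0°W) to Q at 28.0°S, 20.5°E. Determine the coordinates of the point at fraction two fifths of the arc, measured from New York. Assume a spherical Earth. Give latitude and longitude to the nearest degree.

Convert each endpoint to a unit vector on the sphere (x = cos φ cos λ, y = cos φ sin λ, z = sin φ).
The central angle between the endpoints is δ = arccos(p₁·p₂) ≈ 1.938 rad (111.0°).
Interpolate at f = 2/5 with slerp weights a = sin((1−f)δ)/sin δ ≈ 0.983, b = sin(fδ)/sin δ ≈ 0.750.
p = a·p₁ + b·p₂ ≈ (0.825, -0.485, 0.289); φ = arcsin(p_z) ≈ 16.81°, λ = atan2(p_y, p_x) ≈ -30.42°.

≈ 17°N, 30°W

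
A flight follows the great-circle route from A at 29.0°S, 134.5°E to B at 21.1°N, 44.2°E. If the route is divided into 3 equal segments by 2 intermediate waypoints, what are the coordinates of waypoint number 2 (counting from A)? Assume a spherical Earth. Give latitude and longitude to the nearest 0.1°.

≈ 3.7°N, 73.6°E

Convert each endpoint to a unit vector on the sphere (x = cos φ cos λ, y = cos φ sin λ, z = sin φ).
The central angle between the endpoints is δ = arccos(p₁·p₂) ≈ 1.751 rad (100.3°).
Interpolate at f = 2/3 with slerp weights a = sin((1−f)δ)/sin δ ≈ 0.560, b = sin(fδ)/sin δ ≈ 0.935.
p = a·p₁ + b·p₂ ≈ (0.282, 0.957, 0.065); φ = arcsin(p_z) ≈ 3.73°, λ = atan2(p_y, p_x) ≈ 73.59°.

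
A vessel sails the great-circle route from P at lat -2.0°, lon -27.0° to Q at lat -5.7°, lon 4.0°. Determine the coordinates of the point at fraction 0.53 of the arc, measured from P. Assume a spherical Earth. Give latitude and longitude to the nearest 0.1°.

≈ lat -4.1°, lon -10.6°

Convert each endpoint to a unit vector on the sphere (x = cos φ cos λ, y = cos φ sin λ, z = sin φ).
The central angle between the endpoints is δ = arccos(p₁·p₂) ≈ 0.544 rad (31.1°).
Interpolate at f = 0.53 with slerp weights a = sin((1−f)δ)/sin δ ≈ 0.489, b = sin(fδ)/sin δ ≈ 0.549.
p = a·p₁ + b·p₂ ≈ (0.980, -0.184, -0.072); φ = arcsin(p_z) ≈ -4.11°, λ = atan2(p_y, p_x) ≈ -10.60°.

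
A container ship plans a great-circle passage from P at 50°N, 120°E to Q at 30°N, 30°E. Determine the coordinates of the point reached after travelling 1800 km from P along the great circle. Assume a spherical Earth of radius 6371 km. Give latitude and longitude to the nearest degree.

Convert each endpoint to a unit vector on the sphere (x = cos φ cos λ, y = cos φ sin λ, z = sin φ).
The central angle between the endpoints is δ = arccos(p₁·p₂) ≈ 1.178 rad (67.5°). The total great-circle distance is δ·R ≈ 1.178 × 6371 ≈ 7503 km, so the target fraction is f = 1800/7503 ≈ 0.240.
Interpolate at f ≈ 0.240 with slerp weights a = sin((1−f)δ)/sin δ ≈ 0.845, b = sin(fδ)/sin δ ≈ 0.302.
p = a·p₁ + b·p₂ ≈ (-0.045, 0.601, 0.798); φ = arcsin(p_z) ≈ 52.94°, λ = atan2(p_y, p_x) ≈ 94.30°.

≈ 53°N, 94°E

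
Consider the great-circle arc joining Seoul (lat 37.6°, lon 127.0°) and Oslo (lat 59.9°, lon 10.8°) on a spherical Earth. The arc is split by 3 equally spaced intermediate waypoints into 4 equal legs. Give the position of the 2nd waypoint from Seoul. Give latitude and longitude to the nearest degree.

From cos δ = sin φ₁ sin φ₂ + cos φ₁ cos φ₂ cos Δλ, the central angle is δ ≈ 1.211 rad (69.4°).
Interpolate at f = 2/4 with slerp weights a = sin((1−f)δ)/sin δ ≈ 0.608, b = sin(fδ)/sin δ ≈ 0.608.
p = a·p₁ + b·p₂ ≈ (0.010, 0.442, 0.897); φ = arcsin(p_z) ≈ 63.77°, λ = atan2(p_y, p_x) ≈ 88.75°.

≈ lat 64°, lon 89°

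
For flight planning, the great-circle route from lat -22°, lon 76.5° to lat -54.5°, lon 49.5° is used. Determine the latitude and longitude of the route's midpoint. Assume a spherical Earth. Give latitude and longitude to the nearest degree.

≈ lat -39°, lon 66°

Convert each endpoint to a unit vector on the sphere (x = cos φ cos λ, y = cos φ sin λ, z = sin φ).
The central angle between the endpoints is δ = arccos(p₁·p₂) ≈ 0.669 rad (38.3°).
Interpolate at f = 1/2 with slerp weights a = sin((1−f)δ)/sin δ ≈ 0.529, b = sin(fδ)/sin δ ≈ 0.529.
p = a·p₁ + b·p₂ ≈ (0.314, 0.711, -0.629); φ = arcsin(p_z) ≈ -38.99°, λ = atan2(p_y, p_x) ≈ 66.16°.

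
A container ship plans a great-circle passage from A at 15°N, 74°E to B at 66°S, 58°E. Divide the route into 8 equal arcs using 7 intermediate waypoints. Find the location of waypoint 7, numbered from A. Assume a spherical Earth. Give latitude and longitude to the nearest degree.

The haversine formula gives a central angle δ ≈ 1.429 rad (81.9°) between the endpoints.
Interpolate at f = 7/8 with slerp weights a = sin((1−f)δ)/sin δ ≈ 0.179, b = sin(fδ)/sin δ ≈ 0.959.
p = a·p₁ + b·p₂ ≈ (0.254, 0.497, -0.829); φ = arcsin(p_z) ≈ -56.04°, λ = atan2(p_y, p_x) ≈ 62.91°.

≈ 56°S, 63°E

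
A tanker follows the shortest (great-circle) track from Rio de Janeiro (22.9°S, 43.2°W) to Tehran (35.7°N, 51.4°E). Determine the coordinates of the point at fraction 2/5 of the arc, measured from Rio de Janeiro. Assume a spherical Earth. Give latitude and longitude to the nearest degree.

Convert each endpoint to a unit vector on the sphere (x = cos φ cos λ, y = cos φ sin λ, z = sin φ).
The central angle between the endpoints is δ = arccos(p₁·p₂) ≈ 1.862 rad (106.7°).
Interpolate at f = 2/5 with slerp weights a = sin((1−f)δ)/sin δ ≈ 0.938, b = sin(fδ)/sin δ ≈ 0.708.
p = a·p₁ + b·p₂ ≈ (0.989, -0.143, 0.048); φ = arcsin(p_z) ≈ 2.74°, λ = atan2(p_y, p_x) ≈ -8.21°.

≈ 3°N, 8°W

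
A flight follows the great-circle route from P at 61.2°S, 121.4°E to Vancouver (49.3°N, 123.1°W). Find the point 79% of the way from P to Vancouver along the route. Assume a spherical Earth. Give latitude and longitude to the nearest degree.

Write both endpoints as unit vectors p₁, p₂ with components (cos φ cos λ, cos φ sin λ, sin φ).
The central angle between the endpoints is δ = arccos(p₁·p₂) ≈ 2.497 rad (143.1°).
Interpolate at f = 0.79 with slerp weights a = sin((1−f)δ)/sin δ ≈ 0.834, b = sin(fδ)/sin δ ≈ 1.532.
p = a·p₁ + b·p₂ ≈ (-0.755, -0.494, 0.431); φ = arcsin(p_z) ≈ 25.53°, λ = atan2(p_y, p_x) ≈ -146.79°.

≈ 26°N, 147°W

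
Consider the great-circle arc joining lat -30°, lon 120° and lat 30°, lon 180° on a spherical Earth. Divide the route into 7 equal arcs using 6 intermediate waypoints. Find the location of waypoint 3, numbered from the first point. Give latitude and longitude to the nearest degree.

From cos δ = sin φ₁ sin φ₂ + cos φ₁ cos φ₂ cos Δλ, the central angle is δ ≈ 1.445 rad (82.8°).
Interpolate at f = 3/7 with slerp weights a = sin((1−f)δ)/sin δ ≈ 0.741, b = sin(fδ)/sin δ ≈ 0.585.
p = a·p₁ + b·p₂ ≈ (-0.828, 0.556, -0.078); φ = arcsin(p_z) ≈ -4.47°, λ = atan2(p_y, p_x) ≈ 146.12°.

≈ lat -4°, lon 146°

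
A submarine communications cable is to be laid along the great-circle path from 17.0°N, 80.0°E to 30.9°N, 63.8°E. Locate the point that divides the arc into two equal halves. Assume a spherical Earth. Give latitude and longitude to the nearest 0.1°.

≈ 24.2°N, 72.3°E

From cos δ = sin φ₁ sin φ₂ + cos φ₁ cos φ₂ cos Δλ, the central angle is δ ≈ 0.354 rad (20.3°).
Interpolate at f = 1/2 with slerp weights a = sin((1−f)δ)/sin δ ≈ 0.508, b = sin(fδ)/sin δ ≈ 0.508.
p = a·p₁ + b·p₂ ≈ (0.277, 0.869, 0.409); φ = arcsin(p_z) ≈ 24.16°, λ = atan2(p_y, p_x) ≈ 72.34°.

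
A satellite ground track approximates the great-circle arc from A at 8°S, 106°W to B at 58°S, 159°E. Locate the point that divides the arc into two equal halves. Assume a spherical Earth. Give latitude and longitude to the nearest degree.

Write both endpoints as unit vectors p₁, p₂ with components (cos φ cos λ, cos φ sin λ, sin φ).
The central angle between the endpoints is δ = arccos(p₁·p₂) ≈ 1.498 rad (85.9°).
Interpolate at f = 1/2 with slerp weights a = sin((1−f)δ)/sin δ ≈ 0.683, b = sin(fδ)/sin δ ≈ 0.683.
p = a·p₁ + b·p₂ ≈ (-0.524, -0.520, -0.674); φ = arcsin(p_z) ≈ -42.39°, λ = atan2(p_y, p_x) ≈ -135.21°.

≈ 42°S, 135°W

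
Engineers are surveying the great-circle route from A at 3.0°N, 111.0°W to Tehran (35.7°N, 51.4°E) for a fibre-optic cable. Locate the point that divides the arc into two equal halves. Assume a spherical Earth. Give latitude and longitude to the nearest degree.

Convert each endpoint to a unit vector on the sphere (x = cos φ cos λ, y = cos φ sin λ, z = sin φ).
The central angle between the endpoints is δ = arccos(p₁·p₂) ≈ 2.408 rad (137.9°).
Interpolate at f = 1/2 with slerp weights a = sin((1−f)δ)/sin δ ≈ 1.393, b = sin(fδ)/sin δ ≈ 1.393.
p = a·p₁ + b·p₂ ≈ (0.207, -0.415, 0.886); φ = arcsin(p_z) ≈ 62.38°, λ = atan2(p_y, p_x) ≈ -63.44°.

≈ 62°N, 63°W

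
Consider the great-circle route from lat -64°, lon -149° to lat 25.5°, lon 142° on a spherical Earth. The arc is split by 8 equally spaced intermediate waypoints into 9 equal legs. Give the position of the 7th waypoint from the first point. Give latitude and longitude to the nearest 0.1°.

Convert each endpoint to a unit vector on the sphere (x = cos φ cos λ, y = cos φ sin λ, z = sin φ).
The central angle between the endpoints is δ = arccos(p₁·p₂) ≈ 1.818 rad (104.2°).
Interpolate at f = 7/9 with slerp weights a = sin((1−f)δ)/sin δ ≈ 0.406, b = sin(fδ)/sin δ ≈ 1.019.
p = a·p₁ + b·p₂ ≈ (-0.877, 0.475, 0.074); φ = arcsin(p_z) ≈ 4.25°, λ = atan2(p_y, p_x) ≈ 151.58°.

≈ lat 4.3°, lon 151.6°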